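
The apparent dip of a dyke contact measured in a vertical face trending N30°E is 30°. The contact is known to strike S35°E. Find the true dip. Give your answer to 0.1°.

The section is 65° from the strike.
tan(true dip) = tan 30° / sin 65° = 0.6370
δ = arctan(0.6370) = 32.50°

32.5°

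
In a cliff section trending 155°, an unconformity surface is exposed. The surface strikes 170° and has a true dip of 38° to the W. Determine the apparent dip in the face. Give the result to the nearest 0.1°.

11.4°

Angle between strike (170°) and section (155°): β = 15°.
tan α = tan 38° × sin 15° = 0.7813 × 0.2588 = 0.2022
apparent dip = arctan 0.2022 = 11.43°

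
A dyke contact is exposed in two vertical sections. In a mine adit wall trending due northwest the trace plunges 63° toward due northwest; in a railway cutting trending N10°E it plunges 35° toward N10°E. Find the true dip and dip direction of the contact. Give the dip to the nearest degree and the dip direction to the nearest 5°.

Represent each trace as a vector plunging at its apparent dip toward its trend (east-north-up frame): v₁ = (-0.321, 0.321, -0.891), v₂ = (0.142, 0.807, -0.574).
The plane normal is n = v₁ × v₂ ∝ (-0.535, 0.311, 0.305).
True dip = arccos(n_z / |n|) = arccos(0.4419) = 63.8°.
The horizontal component of n points toward azimuth atan2(n_x, n_y) = 300°, the dip direction.

true dip 64°, dip direction 300°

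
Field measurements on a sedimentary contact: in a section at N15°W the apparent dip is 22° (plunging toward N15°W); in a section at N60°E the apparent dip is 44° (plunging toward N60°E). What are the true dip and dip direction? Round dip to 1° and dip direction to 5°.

true dip 44°, dip direction 050°

The two traces are lines in the plane: v₁ = (sin 345°·cos 22°, cos 345°·cos 22°, −sin 22°), v₂ = (sin 60°·cos 44°, cos 60°·cos 44°, −sin 44°).
The plane normal is n = v₁ × v₂ ∝ (0.487, 0.400, 0.644).
True dip = arccos(n_z / |n|) = arccos(0.7146) = 44.4°.
Dip direction = azimuth of (n_x, n_y) = atan2(0.487, 0.400) = 51°.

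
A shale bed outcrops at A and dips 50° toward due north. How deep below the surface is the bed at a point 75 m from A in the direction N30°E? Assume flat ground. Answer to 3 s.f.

77.4 m

The hole lies 30° from the dip direction, so the down-dip offset is 75 × cos 30° = 64.95 m.
Depth = down-dip offset × tan(dip) = 64.95 × tan 50° = 64.95 × 1.1918
Depth = 77.41 m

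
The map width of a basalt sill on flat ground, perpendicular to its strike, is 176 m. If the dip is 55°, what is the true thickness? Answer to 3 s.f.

True thickness t = w · sin(dip) = 176 × sin 55°
t = 176 × 0.8192 = 144.171 m

144 m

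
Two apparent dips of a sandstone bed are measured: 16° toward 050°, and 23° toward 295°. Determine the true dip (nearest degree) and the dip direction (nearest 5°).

true dip 34°, dip direction 345°

Represent each trace as a vector plunging at its apparent dip toward its trend (east-north-up frame): v₁ = (0.736, 0.618, -0.276), v₂ = (-0.834, 0.389, -0.391).
The plane normal is n = v₁ × v₂ ∝ (-0.134, 0.518, 0.802).
tan δ = √(n_x²+n_y²)/n_z = 0.535/0.802, so δ = 33.7°.
Dip direction = azimuth of (n_x, n_y) = atan2(-0.134, 0.518) = 345°.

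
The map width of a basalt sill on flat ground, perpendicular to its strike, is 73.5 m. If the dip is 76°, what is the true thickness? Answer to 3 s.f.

True thickness t = w · sin(dip) = 73.5 × sin 76°
t = 73.5 × 0.9703 = 71.317 m

71.3 m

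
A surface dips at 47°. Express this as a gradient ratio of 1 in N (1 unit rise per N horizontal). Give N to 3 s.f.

1 : N means tan θ = 1/N, so N = 1/tan 47° = 1/1.0724

1 in 0.933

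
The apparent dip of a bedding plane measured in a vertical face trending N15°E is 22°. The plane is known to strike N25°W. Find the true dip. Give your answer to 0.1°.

32.2°

β = acute angle between strike N25°W and section N15°E = 40°.
tan(true dip) = tan 22° / sin 40° = 0.6286
δ = arctan(0.6286) = 32.15°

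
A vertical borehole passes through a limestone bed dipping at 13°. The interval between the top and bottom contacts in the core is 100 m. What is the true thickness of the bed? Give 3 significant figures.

True thickness t = h · cos(dip) = 100 × cos 13°
t = 100 × 0.9744 = 97.437 m

97.4 m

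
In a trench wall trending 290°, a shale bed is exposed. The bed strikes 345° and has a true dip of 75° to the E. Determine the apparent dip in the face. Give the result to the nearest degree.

The section lies 55° from the strike.
tan α = tan 75° × sin 55° = 3.7321 × 0.8192 = 3.0571
apparent dip = arctan 3.0571 = 71.89°

72°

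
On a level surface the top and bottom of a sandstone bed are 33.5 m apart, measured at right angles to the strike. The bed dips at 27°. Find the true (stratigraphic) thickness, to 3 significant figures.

True thickness t = w · sin(dip) = 33.5 × sin 27°
t = 33.5 × 0.4540 = 15.209 m

15.2 m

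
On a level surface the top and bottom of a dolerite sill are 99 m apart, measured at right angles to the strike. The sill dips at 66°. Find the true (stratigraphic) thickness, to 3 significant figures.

True thickness t = w · sin(dip) = 99 × sin 66°
t = 99 × 0.9135 = 90.441 m

90.4 m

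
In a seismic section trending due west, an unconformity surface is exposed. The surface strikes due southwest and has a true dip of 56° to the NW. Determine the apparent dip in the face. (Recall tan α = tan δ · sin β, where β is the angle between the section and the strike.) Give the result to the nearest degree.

The strike is due southwest and the section trends due west; the acute angle between them is β = 45°.
tan(apparent dip) = tan 56° · sin 45° = 1.0483
α = arctan(1.0483) = 46.35°

46°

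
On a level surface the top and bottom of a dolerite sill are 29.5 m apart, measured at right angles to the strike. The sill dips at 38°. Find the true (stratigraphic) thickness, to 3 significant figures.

True thickness t = w · sin(dip) = 29.5 × sin 38°
t = 29.5 × 0.6157 = 18.162 m

18.2 m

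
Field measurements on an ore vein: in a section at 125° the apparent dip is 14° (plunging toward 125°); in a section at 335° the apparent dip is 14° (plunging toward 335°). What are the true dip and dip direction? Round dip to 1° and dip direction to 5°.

true dip 44°, dip direction 050°

Each apparent-dip line lies in the plane. As unit vectors (x east, y north, z up), v₁ plunges 14°→125° and v₂ plunges 14°→335°.
Cross product v₁ × v₂ gives the pole to the plane: n ∝ (0.347, 0.291, 0.471).
tan δ = √(n_x²+n_y²)/n_z = 0.453/0.471, so δ = 43.9°.
Dip direction = atan2(0.347, 0.291) = 50° (azimuth of n's horizontal projection).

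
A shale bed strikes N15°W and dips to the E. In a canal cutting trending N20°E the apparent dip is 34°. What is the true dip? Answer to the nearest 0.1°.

49.6°

β = acute angle between strike N15°W and section N20°E = 35°.
tan(true dip) = tan 34° / sin 35° = 1.1760
δ = arctan(1.1760) = 49.62°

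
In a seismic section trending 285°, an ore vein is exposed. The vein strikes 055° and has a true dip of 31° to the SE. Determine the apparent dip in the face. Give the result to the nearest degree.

Angle between strike (055°) and section (285°): β = 50°.
tan(apparent dip) = tan 31° · sin 50° = 0.4603
apparent dip = arctan 0.4603 = 24.72°

25°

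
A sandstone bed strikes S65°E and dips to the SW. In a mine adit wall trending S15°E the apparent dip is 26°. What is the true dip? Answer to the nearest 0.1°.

32.5°

The section is 50° from the strike.
tan δ = tan α / sin β = tan 26° / sin 50° = 0.4877 / 0.7660 = 0.6367
δ = arctan(0.6367) = 32.48°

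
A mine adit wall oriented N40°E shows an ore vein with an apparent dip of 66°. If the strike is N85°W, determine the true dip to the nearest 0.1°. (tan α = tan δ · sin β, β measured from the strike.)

70.0°

The section is 55° from the strike.
tan(true dip) = tan 66° / sin 55° = 2.7419
true dip = arctan 2.7419 = 69.96°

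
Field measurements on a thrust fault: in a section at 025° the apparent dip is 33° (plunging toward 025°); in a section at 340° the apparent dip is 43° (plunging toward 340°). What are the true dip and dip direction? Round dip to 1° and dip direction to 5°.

true dip 43°, dip direction 340°

The two traces are lines in the plane: v₁ = (sin 25°·cos 33°, cos 25°·cos 33°, −sin 33°), v₂ = (sin 340°·cos 43°, cos 340°·cos 43°, −sin 43°).
Cross product v₁ × v₂ gives the pole to the plane: n ∝ (-0.144, 0.378, 0.434).
True dip = arccos(n_z / |n|) = arccos(0.7313) = 43.0°.
Dip direction = atan2(-0.144, 0.378) = 339° (azimuth of n's horizontal projection).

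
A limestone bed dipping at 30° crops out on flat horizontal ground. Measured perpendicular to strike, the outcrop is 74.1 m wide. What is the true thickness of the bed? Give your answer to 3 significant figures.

True thickness t = w · sin(dip) = 74.1 × sin 30°
t = 74.1 × 0.5000 = 37.050 m

37.0 m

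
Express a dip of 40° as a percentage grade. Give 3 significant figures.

grade % = 100 × tan 40° = 100 × 0.8391

83.9%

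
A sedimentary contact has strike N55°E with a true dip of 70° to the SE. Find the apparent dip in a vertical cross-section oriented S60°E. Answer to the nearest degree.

68°

Angle between strike (N55°E) and section (S60°E): β = 65°.
tan(apparent dip) = tan 70° · sin 65° = 2.4901
apparent dip = arctan 2.4901 = 68.12°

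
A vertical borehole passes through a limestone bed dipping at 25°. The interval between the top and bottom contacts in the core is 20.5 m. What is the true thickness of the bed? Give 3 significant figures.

True thickness t = h · cos(dip) = 20.5 × cos 25°
t = 20.5 × 0.9063 = 18.579 m

18.6 m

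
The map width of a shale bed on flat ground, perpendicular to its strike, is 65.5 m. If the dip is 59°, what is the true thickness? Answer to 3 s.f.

True thickness t = w · sin(dip) = 65.5 × sin 59°
t = 65.5 × 0.8572 = 56.144 m

56.1 m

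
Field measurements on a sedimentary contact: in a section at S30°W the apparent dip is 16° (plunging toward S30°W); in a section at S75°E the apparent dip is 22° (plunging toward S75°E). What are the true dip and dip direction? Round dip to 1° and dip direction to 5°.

true dip 30°, dip direction 150°

The two traces are lines in the plane: v₁ = (sin 210°·cos 16°, cos 210°·cos 16°, −sin 16°), v₂ = (sin 105°·cos 22°, cos 105°·cos 22°, −sin 22°).
The plane normal is n = v₁ × v₂ ∝ (0.246, -0.427, 0.861).
Dip δ = arctan(|n_h|/n_z) = arctan(0.493/0.861) = 29.8°.
The horizontal component of n points toward azimuth atan2(n_x, n_y) = 150°, the dip direction.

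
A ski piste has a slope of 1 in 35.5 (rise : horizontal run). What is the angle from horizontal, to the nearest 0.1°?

1.6°

tan θ = 1/35.5 = 0.0282
θ = arctan(0.0282) = 1.61°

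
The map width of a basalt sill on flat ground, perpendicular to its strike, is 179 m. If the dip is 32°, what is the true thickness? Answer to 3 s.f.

94.9 m

True thickness t = w · sin(dip) = 179 × sin 32°
t = 179 × 0.5299 = 94.856 m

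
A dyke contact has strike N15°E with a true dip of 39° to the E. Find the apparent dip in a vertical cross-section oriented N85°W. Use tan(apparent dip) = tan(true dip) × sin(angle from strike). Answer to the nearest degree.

39°

The strike is N15°E and the section trends N85°W; the acute angle between them is β = 80°.
tan α = tan 39° × sin 80° = 0.8098 × 0.9848 = 0.7975
α = arctan(0.7975) = 38.57°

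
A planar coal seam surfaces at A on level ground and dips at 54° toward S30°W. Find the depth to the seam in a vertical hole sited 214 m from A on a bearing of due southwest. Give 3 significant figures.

285 m

The hole lies 15° from the dip direction, so the down-dip offset is 214 × cos 15° = 206.71 m.
Depth = down-dip offset × tan(dip) = 206.71 × tan 54° = 206.71 × 1.3764
Depth = 284.51 m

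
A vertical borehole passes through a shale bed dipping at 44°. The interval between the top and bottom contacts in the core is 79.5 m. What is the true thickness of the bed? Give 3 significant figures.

True thickness t = h · cos(dip) = 79.5 × cos 44°
t = 79.5 × 0.7193 = 57.188 m

57.2 m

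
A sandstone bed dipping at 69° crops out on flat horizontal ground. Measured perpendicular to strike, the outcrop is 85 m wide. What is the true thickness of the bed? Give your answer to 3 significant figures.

79.4 m

True thickness t = w · sin(dip) = 85 × sin 69°
t = 85 × 0.9336 = 79.354 m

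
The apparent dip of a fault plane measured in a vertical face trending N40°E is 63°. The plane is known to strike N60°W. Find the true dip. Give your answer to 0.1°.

63.4°

β = acute angle between strike N60°W and section N40°E = 80°.
tan(true dip) = tan 63° / sin 80° = 1.9929
true dip = arctan 1.9929 = 63.35°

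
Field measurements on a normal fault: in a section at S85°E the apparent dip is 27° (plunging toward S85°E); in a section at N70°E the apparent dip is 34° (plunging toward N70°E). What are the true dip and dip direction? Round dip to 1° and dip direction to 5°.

The two traces are lines in the plane: v₁ = (sin 95°·cos 27°, cos 95°·cos 27°, −sin 27°), v₂ = (sin 70°·cos 34°, cos 70°·cos 34°, −sin 34°).
The plane normal is n = v₁ × v₂ ∝ (0.172, 0.143, 0.312).
Dip δ = arctan(|n_h|/n_z) = arctan(0.224/0.312) = 35.6°.
Dip direction = azimuth of (n_x, n_y) = atan2(0.172, 0.143) = 50°.

true dip 36°, dip direction 050°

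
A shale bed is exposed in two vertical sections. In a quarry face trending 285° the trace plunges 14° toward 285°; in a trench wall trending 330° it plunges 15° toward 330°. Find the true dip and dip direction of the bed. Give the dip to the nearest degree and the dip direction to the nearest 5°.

true dip 16°, dip direction 310°

Represent each trace as a vector plunging at its apparent dip toward its trend (east-north-up frame): v₁ = (-0.937, 0.251, -0.242), v₂ = (-0.483, 0.837, -0.259).
The plane normal is n = v₁ × v₂ ∝ (-0.137, 0.126, 0.663).
True dip = arccos(n_z / |n|) = arccos(0.9627) = 15.7°.
Dip direction = azimuth of (n_x, n_y) = atan2(-0.137, 0.126) = 312°.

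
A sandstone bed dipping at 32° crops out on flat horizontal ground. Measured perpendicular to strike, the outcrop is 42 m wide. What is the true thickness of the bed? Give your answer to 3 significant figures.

22.3 m

True thickness t = w · sin(dip) = 42 × sin 32°
t = 42 × 0.5299 = 22.257 m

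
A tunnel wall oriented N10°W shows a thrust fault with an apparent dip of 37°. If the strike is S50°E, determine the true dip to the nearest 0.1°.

β = acute angle between strike S50°E and section N10°W = 40°.
tan δ = tan α / sin β = tan 37° / sin 40° = 0.7536 / 0.6428 = 1.1723
δ = arctan(1.1723) = 49.54°

49.5°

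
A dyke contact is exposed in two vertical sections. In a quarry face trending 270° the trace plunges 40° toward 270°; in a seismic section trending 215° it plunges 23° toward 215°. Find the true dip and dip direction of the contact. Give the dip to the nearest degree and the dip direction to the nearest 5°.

Each apparent-dip line lies in the plane. As unit vectors (x east, y north, z up), v₁ plunges 40°→270° and v₂ plunges 23°→215°.
n = v₁ × v₂ = (-0.485, 0.040, 0.578) (taken with n_z > 0).
tan δ = √(n_x²+n_y²)/n_z = 0.486/0.578, so δ = 40.1°.
The horizontal component of n points toward azimuth atan2(n_x, n_y) = 275°, the dip direction.

true dip 40°, dip direction 275°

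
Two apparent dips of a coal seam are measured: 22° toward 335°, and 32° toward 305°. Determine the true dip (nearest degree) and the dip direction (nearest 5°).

true dip 34°, dip direction 280°

The two traces are lines in the plane: v₁ = (sin 335°·cos 22°, cos 335°·cos 22°, −sin 22°), v₂ = (sin 305°·cos 32°, cos 305°·cos 32°, −sin 32°).
The plane normal is n = v₁ × v₂ ∝ (-0.263, 0.053, 0.393).
Dip δ = arctan(|n_h|/n_z) = arctan(0.268/0.393) = 34.3°.
Dip direction = azimuth of (n_x, n_y) = atan2(-0.263, 0.053) = 281°.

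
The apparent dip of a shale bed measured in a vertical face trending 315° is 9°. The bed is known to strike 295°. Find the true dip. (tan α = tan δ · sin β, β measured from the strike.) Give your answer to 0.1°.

β = acute angle between strike 295° and section 315° = 20°.
tan(true dip) = tan 9° / sin 20° = 0.4631
true dip = arctan 0.4631 = 24.85°

24.8°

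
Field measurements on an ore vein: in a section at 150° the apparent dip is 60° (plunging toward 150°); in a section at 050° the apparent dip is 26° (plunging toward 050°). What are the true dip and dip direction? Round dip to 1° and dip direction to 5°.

true dip 62°, dip direction 125°

Represent each trace as a vector plunging at its apparent dip toward its trend (east-north-up frame): v₁ = (0.250, -0.433, -0.866), v₂ = (0.689, 0.578, -0.438).
The plane normal is n = v₁ × v₂ ∝ (0.690, -0.487, 0.443).
tan δ = √(n_x²+n_y²)/n_z = 0.844/0.443, so δ = 62.3°.
The horizontal component of n points toward azimuth atan2(n_x, n_y) = 125°, the dip direction.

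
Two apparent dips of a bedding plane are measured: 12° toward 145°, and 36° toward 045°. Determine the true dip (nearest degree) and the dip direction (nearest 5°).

true dip 39°, dip direction 070°

Each apparent-dip line lies in the plane. As unit vectors (x east, y north, z up), v₁ plunges 12°→145° and v₂ plunges 36°→045°.
n = v₁ × v₂ = (0.590, 0.211, 0.779) (taken with n_z > 0).
tan δ = √(n_x²+n_y²)/n_z = 0.626/0.779, so δ = 38.8°.
The horizontal component of n points toward azimuth atan2(n_x, n_y) = 70°, the dip direction.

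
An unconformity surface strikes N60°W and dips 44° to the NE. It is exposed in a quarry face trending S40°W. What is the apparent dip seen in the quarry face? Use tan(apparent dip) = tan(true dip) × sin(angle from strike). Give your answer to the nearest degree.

Angle between strike (N60°W) and section (S40°W): β = 80°.
tan α = tan 44° × sin 80° = 0.9657 × 0.9848 = 0.9510
α = arctan(0.9510) = 43.56°

44°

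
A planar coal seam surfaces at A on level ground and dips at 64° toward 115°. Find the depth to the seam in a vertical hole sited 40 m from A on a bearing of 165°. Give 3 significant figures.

The hole lies 50° from the dip direction, so the down-dip offset is 40 × cos 50° = 25.71 m.
Depth = down-dip offset × tan(dip) = 25.71 × tan 64° = 25.71 × 2.0503
Depth = 52.72 m

52.7 m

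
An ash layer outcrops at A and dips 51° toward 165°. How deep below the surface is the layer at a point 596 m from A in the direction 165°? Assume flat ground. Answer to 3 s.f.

736 m

The hole is directly down-dip from the outcrop, so the down-dip offset is 596 m.
Depth = down-dip offset × tan(dip) = 596.00 × tan 51° = 596.00 × 1.2349
Depth = 736.00 m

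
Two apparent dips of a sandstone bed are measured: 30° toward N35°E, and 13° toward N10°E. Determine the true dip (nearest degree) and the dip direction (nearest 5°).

Each apparent-dip line lies in the plane. As unit vectors (x east, y north, z up), v₁ plunges 30°→N35°E and v₂ plunges 13°→N10°E.
The plane normal is n = v₁ × v₂ ∝ (0.320, 0.027, 0.357).
tan δ = √(n_x²+n_y²)/n_z = 0.321/0.357, so δ = 42.0°.
Dip direction = azimuth of (n_x, n_y) = atan2(0.320, 0.027) = 85°.

true dip 42°, dip direction 085°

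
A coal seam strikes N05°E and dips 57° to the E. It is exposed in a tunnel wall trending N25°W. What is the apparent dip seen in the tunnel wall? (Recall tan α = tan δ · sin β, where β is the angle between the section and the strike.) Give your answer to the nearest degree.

38°

The section lies 30° from the strike.
tan(apparent dip) = tan 57° · sin 30° = 0.7699
apparent dip = arctan 0.7699 = 37.59°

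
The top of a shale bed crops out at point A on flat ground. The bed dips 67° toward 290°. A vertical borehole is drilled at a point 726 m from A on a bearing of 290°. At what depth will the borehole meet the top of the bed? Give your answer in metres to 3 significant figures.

The hole is directly down-dip from the outcrop, so the down-dip offset is 726 m.
Depth = down-dip offset × tan(dip) = 726.00 × tan 67° = 726.00 × 2.3559
Depth = 1710.35 m

1710 m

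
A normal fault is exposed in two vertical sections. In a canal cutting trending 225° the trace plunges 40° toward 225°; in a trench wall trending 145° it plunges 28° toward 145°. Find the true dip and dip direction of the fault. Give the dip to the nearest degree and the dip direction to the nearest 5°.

true dip 43°, dip direction 200°

Each apparent-dip line lies in the plane. As unit vectors (x east, y north, z up), v₁ plunges 40°→225° and v₂ plunges 28°→145°.
The plane normal is n = v₁ × v₂ ∝ (-0.211, -0.580, 0.666).
tan δ = √(n_x²+n_y²)/n_z = 0.617/0.666, so δ = 42.8°.
Dip direction = atan2(-0.211, -0.580) = 200° (azimuth of n's horizontal projection).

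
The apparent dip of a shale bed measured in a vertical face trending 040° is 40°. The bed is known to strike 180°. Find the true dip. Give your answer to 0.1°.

The section is 40° from the strike.
tan(true dip) = tan 40° / sin 40° = 1.3054
δ = arctan(1.3054) = 52.55°

52.5°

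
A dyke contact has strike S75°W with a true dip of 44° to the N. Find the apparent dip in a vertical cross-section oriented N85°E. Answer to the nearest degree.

The strike is S75°W and the section trends N85°E; the acute angle between them is β = 10°.
tan(apparent dip) = tan 44° · sin 10° = 0.1677
apparent dip = arctan 0.1677 = 9.52°

10°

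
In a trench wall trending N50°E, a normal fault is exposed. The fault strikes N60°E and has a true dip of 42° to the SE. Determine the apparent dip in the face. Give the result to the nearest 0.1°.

The strike is N60°E and the section trends N50°E; the acute angle between them is β = 10°.
tan α = tan 42° × sin 10° = 0.9004 × 0.1736 = 0.1564
apparent dip = arctan 0.1564 = 8.89°

8.9°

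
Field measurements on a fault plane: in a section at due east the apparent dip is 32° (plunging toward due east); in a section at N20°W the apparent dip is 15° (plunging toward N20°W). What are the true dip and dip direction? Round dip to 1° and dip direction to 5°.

Each apparent-dip line lies in the plane. As unit vectors (x east, y north, z up), v₁ plunges 32°→due east and v₂ plunges 15°→N20°W.
The plane normal is n = v₁ × v₂ ∝ (0.481, 0.395, 0.770).
True dip = arccos(n_z / |n|) = arccos(0.7777) = 38.9°.
The horizontal component of n points toward azimuth atan2(n_x, n_y) = 51°, the dip direction.

true dip 39°, dip direction 050°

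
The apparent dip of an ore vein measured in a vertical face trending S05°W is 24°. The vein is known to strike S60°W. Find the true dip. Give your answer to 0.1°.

β = acute angle between strike S60°W and section S05°W = 55°.
tan δ = tan α / sin β = tan 24° / sin 55° = 0.4452 / 0.8192 = 0.5435
true dip = arctan 0.5435 = 28.53°

28.5°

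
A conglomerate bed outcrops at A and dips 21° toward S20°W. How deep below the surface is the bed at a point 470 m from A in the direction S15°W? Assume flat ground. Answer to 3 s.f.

180 m

The hole lies 5° from the dip direction, so the down-dip offset is 470 × cos 5° = 468.21 m.
Depth = down-dip offset × tan(dip) = 468.21 × tan 21° = 468.21 × 0.3839
Depth = 179.73 m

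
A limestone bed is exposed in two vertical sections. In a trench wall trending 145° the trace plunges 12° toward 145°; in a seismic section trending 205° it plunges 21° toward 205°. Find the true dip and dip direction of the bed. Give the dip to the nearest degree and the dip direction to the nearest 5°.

true dip 21°, dip direction 200°

Each apparent-dip line lies in the plane. As unit vectors (x east, y north, z up), v₁ plunges 12°→145° and v₂ plunges 21°→205°.
Cross product v₁ × v₂ gives the pole to the plane: n ∝ (-0.111, -0.283, 0.791).
Dip δ = arctan(|n_h|/n_z) = arctan(0.304/0.791) = 21.0°.
The horizontal component of n points toward azimuth atan2(n_x, n_y) = 201°, the dip direction.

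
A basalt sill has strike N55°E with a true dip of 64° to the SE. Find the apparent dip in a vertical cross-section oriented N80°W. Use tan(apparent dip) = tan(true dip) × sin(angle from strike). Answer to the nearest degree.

Angle between strike (N55°E) and section (N80°W): β = 45°.
tan(apparent dip) = tan 64° · sin 45° = 1.4498
α = arctan(1.4498) = 55.40°

55°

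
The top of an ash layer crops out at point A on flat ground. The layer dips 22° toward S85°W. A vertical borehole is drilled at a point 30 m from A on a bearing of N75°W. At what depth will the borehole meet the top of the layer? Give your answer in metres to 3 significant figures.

The hole lies 20° from the dip direction, so the down-dip offset is 30 × cos 20° = 28.19 m.
Depth = down-dip offset × tan(dip) = 28.19 × tan 22° = 28.19 × 0.4040
Depth = 11.39 m

11.4 m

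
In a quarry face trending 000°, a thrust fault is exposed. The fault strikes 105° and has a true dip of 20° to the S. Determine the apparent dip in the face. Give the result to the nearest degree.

19°

The strike is 105° and the section trends 000°; the acute angle between them is β = 75°.
tan(apparent dip) = tan 20° · sin 75° = 0.3516
α = arctan(0.3516) = 19.37°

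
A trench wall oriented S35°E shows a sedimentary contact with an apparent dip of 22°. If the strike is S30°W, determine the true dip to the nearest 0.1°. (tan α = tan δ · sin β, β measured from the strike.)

The section is 65° from the strike.
tan δ = tan α / sin β = tan 22° / sin 65° = 0.4040 / 0.9063 = 0.4458
δ = arctan(0.4458) = 24.03°

24.0°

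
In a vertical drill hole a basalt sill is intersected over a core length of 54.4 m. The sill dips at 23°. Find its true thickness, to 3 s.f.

True thickness t = h · cos(dip) = 54.4 × cos 23°
t = 54.4 × 0.9205 = 50.075 m

50.1 m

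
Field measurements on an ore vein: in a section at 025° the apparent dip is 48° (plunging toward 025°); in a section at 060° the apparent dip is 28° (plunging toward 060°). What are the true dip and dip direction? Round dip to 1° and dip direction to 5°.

true dip 52°, dip direction 355°

Each apparent-dip line lies in the plane. As unit vectors (x east, y north, z up), v₁ plunges 48°→025° and v₂ plunges 28°→060°.
n = v₁ × v₂ = (-0.043, 0.435, 0.339) (taken with n_z > 0).
True dip = arccos(n_z / |n|) = arccos(0.6122) = 52.2°.
Dip direction = atan2(-0.043, 0.435) = 354° (azimuth of n's horizontal projection).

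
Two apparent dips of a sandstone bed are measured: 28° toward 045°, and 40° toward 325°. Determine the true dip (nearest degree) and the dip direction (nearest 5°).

The two traces are lines in the plane: v₁ = (sin 45°·cos 28°, cos 45°·cos 28°, −sin 28°), v₂ = (sin 325°·cos 40°, cos 325°·cos 40°, −sin 40°).
The plane normal is n = v₁ × v₂ ∝ (-0.107, 0.608, 0.666).
tan δ = √(n_x²+n_y²)/n_z = 0.617/0.666, so δ = 42.8°.
The horizontal component of n points toward azimuth atan2(n_x, n_y) = 350°, the dip direction.

true dip 43°, dip direction 350°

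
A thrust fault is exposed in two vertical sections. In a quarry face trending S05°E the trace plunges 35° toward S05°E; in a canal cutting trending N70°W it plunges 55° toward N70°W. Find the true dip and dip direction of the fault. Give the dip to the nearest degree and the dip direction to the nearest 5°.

Represent each trace as a vector plunging at its apparent dip toward its trend (east-north-up frame): v₁ = (0.071, -0.816, -0.574), v₂ = (-0.539, 0.196, -0.819).
The plane normal is n = v₁ × v₂ ∝ (-0.781, -0.368, 0.426).
tan δ = √(n_x²+n_y²)/n_z = 0.863/0.426, so δ = 63.7°.
Dip direction = azimuth of (n_x, n_y) = atan2(-0.781, -0.368) = 245°.

true dip 64°, dip direction 245°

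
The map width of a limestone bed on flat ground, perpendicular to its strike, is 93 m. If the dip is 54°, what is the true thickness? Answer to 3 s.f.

75.2 m

True thickness t = w · sin(dip) = 93 × sin 54°
t = 93 × 0.8090 = 75.239 m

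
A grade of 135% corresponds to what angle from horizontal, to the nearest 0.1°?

53.5°

tan θ = 135/100 = 1.3500
θ = arctan(1.3500) = 53.47°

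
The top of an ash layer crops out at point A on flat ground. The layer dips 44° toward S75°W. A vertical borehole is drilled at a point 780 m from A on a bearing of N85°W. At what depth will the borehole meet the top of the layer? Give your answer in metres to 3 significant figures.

708 m

The hole lies 20° from the dip direction, so the down-dip offset is 780 × cos 20° = 732.96 m.
Depth = down-dip offset × tan(dip) = 732.96 × tan 44° = 732.96 × 0.9657
Depth = 707.81 m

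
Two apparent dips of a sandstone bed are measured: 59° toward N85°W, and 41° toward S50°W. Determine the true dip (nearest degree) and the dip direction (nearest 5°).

Each apparent-dip line lies in the plane. As unit vectors (x east, y north, z up), v₁ plunges 59°→N85°W and v₂ plunges 41°→S50°W.
Cross product v₁ × v₂ gives the pole to the plane: n ∝ (-0.445, 0.159, 0.275).
True dip = arccos(n_z / |n|) = arccos(0.5026) = 59.8°.
The horizontal component of n points toward azimuth atan2(n_x, n_y) = 290°, the dip direction.

true dip 60°, dip direction 290°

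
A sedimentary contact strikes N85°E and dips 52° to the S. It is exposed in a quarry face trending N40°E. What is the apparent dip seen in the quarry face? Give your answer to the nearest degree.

42°

Angle between strike (N85°E) and section (N40°E): β = 45°.
tan α = tan 52° × sin 45° = 1.2799 × 0.7071 = 0.9051
α = arctan(0.9051) = 42.15°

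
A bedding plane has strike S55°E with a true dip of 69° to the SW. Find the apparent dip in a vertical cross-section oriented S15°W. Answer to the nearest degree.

68°

The strike is S55°E and the section trends S15°W; the acute angle between them is β = 70°.
tan α = tan 69° × sin 70° = 2.6051 × 0.9397 = 2.4480
apparent dip = arctan 2.4480 = 67.78°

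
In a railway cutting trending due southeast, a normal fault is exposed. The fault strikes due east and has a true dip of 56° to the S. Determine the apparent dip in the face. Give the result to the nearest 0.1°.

46.4°

The section lies 45° from the strike.
tan α = tan 56° × sin 45° = 1.4826 × 0.7071 = 1.0483
apparent dip = arctan 1.0483 = 46.35°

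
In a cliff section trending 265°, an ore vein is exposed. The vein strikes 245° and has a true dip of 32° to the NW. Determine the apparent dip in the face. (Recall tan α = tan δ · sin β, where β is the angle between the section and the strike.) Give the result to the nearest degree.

The strike is 245° and the section trends 265°; the acute angle between them is β = 20°.
tan α = tan 32° × sin 20° = 0.6249 × 0.3420 = 0.2137
α = arctan(0.2137) = 12.06°

12°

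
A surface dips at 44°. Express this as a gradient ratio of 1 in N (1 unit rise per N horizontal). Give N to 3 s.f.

1 in 1.04

1 : N means tan θ = 1/N, so N = 1/tan 44° = 1/0.9657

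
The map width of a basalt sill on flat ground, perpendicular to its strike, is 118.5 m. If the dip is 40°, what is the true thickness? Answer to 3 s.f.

True thickness t = w · sin(dip) = 118.5 × sin 40°
t = 118.5 × 0.6428 = 76.170 m

76.2 m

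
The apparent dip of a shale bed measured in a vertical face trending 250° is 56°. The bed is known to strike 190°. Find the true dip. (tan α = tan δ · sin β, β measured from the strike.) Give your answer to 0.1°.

59.7°

The section is 60° from the strike.
tan δ = tan α / sin β = tan 56° / sin 60° = 1.4826 / 0.8660 = 1.7119
δ = arctan(1.7119) = 59.71°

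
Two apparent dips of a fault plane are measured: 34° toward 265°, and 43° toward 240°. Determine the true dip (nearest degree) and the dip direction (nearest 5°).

true dip 45°, dip direction 215°

Each apparent-dip line lies in the plane. As unit vectors (x east, y north, z up), v₁ plunges 34°→265° and v₂ plunges 43°→240°.
The plane normal is n = v₁ × v₂ ∝ (-0.155, -0.209, 0.256).
True dip = arccos(n_z / |n|) = arccos(0.7014) = 45.5°.
Dip direction = azimuth of (n_x, n_y) = atan2(-0.155, -0.209) = 217°.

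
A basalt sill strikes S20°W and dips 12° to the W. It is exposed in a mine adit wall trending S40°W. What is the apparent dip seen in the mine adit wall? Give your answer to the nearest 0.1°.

4.2°

The section lies 20° from the strike.
tan(apparent dip) = tan 12° · sin 20° = 0.0727
apparent dip = arctan 0.0727 = 4.16°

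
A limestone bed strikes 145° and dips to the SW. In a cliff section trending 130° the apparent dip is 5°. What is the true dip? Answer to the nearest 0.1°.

18.7°

The section is 15° from the strike.
tan δ = tan α / sin β = tan 5° / sin 15° = 0.0875 / 0.2588 = 0.3380
true dip = arctan 0.3380 = 18.68°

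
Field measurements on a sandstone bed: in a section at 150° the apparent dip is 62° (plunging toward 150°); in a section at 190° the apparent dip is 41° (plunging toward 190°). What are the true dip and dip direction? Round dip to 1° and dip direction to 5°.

true dip 64°, dip direction 125°

Represent each trace as a vector plunging at its apparent dip toward its trend (east-north-up frame): v₁ = (0.235, -0.407, -0.883), v₂ = (-0.131, -0.743, -0.656).
The plane normal is n = v₁ × v₂ ∝ (0.390, -0.270, 0.228).
True dip = arccos(n_z / |n|) = arccos(0.4333) = 64.3°.
Dip direction = azimuth of (n_x, n_y) = atan2(0.390, -0.270) = 125°.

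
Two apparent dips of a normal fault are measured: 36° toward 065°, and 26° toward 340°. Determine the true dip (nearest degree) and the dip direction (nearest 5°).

true dip 40°, dip direction 035°

The two traces are lines in the plane: v₁ = (sin 65°·cos 36°, cos 65°·cos 36°, −sin 36°), v₂ = (sin 340°·cos 26°, cos 340°·cos 26°, −sin 26°).
n = v₁ × v₂ = (0.347, 0.502, 0.724) (taken with n_z > 0).
Dip δ = arctan(|n_h|/n_z) = arctan(0.610/0.724) = 40.1°.
The horizontal component of n points toward azimuth atan2(n_x, n_y) = 35°, the dip direction.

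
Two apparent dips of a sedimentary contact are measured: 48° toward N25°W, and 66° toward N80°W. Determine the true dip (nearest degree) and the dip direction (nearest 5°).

Each apparent-dip line lies in the plane. As unit vectors (x east, y north, z up), v₁ plunges 48°→N25°W and v₂ plunges 66°→N80°W.
Cross product v₁ × v₂ gives the pole to the plane: n ∝ (-0.502, 0.039, 0.223).
True dip = arccos(n_z / |n|) = arccos(0.4052) = 66.1°.
Dip direction = azimuth of (n_x, n_y) = atan2(-0.502, 0.039) = 274°.

true dip 66°, dip direction 275°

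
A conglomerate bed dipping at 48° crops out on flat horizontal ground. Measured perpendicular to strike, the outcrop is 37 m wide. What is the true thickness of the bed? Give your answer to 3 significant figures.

True thickness t = w · sin(dip) = 37 × sin 48°
t = 37 × 0.7431 = 27.496 m

27.5 m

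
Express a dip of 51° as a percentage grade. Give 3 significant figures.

123%

grade % = 100 × tan 51° = 100 × 1.2349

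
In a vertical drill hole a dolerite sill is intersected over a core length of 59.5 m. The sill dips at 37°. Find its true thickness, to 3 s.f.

47.5 m

True thickness t = h · cos(dip) = 59.5 × cos 37°
t = 59.5 × 0.7986 = 47.519 m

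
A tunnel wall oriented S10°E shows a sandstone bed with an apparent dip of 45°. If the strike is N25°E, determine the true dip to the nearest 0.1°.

The section is 35° from the strike.
tan δ = tan α / sin β = tan 45° / sin 35° = 1.0000 / 0.5736 = 1.7434
true dip = arctan 1.7434 = 60.16°

60.2°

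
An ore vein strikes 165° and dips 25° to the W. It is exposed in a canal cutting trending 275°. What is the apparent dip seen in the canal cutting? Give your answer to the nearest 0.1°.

23.7°

Angle between strike (165°) and section (275°): β = 70°.
tan α = tan 25° × sin 70° = 0.4663 × 0.9397 = 0.4382
apparent dip = arctan 0.4382 = 23.66°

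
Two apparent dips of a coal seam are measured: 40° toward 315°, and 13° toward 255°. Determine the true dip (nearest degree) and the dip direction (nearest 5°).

Represent each trace as a vector plunging at its apparent dip toward its trend (east-north-up frame): v₁ = (-0.542, 0.542, -0.643), v₂ = (-0.941, -0.252, -0.225).
n = v₁ × v₂ = (-0.284, 0.483, 0.646) (taken with n_z > 0).
Dip δ = arctan(|n_h|/n_z) = arctan(0.560/0.646) = 40.9°.
Dip direction = atan2(-0.284, 0.483) = 330° (azimuth of n's horizontal projection).

true dip 41°, dip direction 330°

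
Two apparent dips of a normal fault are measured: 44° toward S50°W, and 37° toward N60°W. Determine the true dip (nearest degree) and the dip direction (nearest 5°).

true dip 47°, dip direction 255°

Represent each trace as a vector plunging at its apparent dip toward its trend (east-north-up frame): v₁ = (-0.551, -0.462, -0.695), v₂ = (-0.692, 0.399, -0.602).
n = v₁ × v₂ = (-0.556, -0.149, 0.540) (taken with n_z > 0).
tan δ = √(n_x²+n_y²)/n_z = 0.575/0.540, so δ = 46.8°.
Dip direction = atan2(-0.556, -0.149) = 255° (azimuth of n's horizontal projection).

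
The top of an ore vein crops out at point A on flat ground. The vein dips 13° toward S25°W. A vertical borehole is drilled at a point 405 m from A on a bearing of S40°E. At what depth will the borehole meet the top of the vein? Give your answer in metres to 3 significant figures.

39.5 m

The hole lies 65° from the dip direction, so the down-dip offset is 405 × cos 65° = 171.16 m.
Depth = down-dip offset × tan(dip) = 171.16 × tan 13° = 171.16 × 0.2309
Depth = 39.52 m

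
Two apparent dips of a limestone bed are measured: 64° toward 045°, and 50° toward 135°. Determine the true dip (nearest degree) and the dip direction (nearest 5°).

true dip 67°, dip direction 075°

Each apparent-dip line lies in the plane. As unit vectors (x east, y north, z up), v₁ plunges 64°→045° and v₂ plunges 50°→135°.
n = v₁ × v₂ = (0.646, 0.171, 0.282) (taken with n_z > 0).
Dip δ = arctan(|n_h|/n_z) = arctan(0.668/0.282) = 67.1°.
Dip direction = azimuth of (n_x, n_y) = atan2(0.646, 0.171) = 75°.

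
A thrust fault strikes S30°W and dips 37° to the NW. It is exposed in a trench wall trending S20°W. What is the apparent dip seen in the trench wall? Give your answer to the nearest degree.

The section lies 10° from the strike.
tan(apparent dip) = tan 37° · sin 10° = 0.1309
α = arctan(0.1309) = 7.45°

7°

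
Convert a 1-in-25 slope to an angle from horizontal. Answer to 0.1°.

tan θ = 1/25 = 0.0400
θ = arctan(0.0400) = 2.29°

2.3°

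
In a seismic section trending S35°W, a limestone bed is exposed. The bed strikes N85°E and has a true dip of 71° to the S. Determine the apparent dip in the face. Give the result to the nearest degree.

The strike is N85°E and the section trends S35°W; the acute angle between them is β = 50°.
tan(apparent dip) = tan 71° · sin 50° = 2.2248
apparent dip = arctan 2.2248 = 65.80°

66°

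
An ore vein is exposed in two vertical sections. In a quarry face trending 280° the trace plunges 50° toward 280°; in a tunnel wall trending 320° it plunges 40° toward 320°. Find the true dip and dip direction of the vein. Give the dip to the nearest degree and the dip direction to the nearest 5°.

Represent each trace as a vector plunging at its apparent dip toward its trend (east-north-up frame): v₁ = (-0.633, 0.112, -0.766), v₂ = (-0.492, 0.587, -0.643).
n = v₁ × v₂ = (-0.378, 0.030, 0.317) (taken with n_z > 0).
tan δ = √(n_x²+n_y²)/n_z = 0.379/0.317, so δ = 50.1°.
The horizontal component of n points toward azimuth atan2(n_x, n_y) = 274°, the dip direction.

true dip 50°, dip direction 275°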